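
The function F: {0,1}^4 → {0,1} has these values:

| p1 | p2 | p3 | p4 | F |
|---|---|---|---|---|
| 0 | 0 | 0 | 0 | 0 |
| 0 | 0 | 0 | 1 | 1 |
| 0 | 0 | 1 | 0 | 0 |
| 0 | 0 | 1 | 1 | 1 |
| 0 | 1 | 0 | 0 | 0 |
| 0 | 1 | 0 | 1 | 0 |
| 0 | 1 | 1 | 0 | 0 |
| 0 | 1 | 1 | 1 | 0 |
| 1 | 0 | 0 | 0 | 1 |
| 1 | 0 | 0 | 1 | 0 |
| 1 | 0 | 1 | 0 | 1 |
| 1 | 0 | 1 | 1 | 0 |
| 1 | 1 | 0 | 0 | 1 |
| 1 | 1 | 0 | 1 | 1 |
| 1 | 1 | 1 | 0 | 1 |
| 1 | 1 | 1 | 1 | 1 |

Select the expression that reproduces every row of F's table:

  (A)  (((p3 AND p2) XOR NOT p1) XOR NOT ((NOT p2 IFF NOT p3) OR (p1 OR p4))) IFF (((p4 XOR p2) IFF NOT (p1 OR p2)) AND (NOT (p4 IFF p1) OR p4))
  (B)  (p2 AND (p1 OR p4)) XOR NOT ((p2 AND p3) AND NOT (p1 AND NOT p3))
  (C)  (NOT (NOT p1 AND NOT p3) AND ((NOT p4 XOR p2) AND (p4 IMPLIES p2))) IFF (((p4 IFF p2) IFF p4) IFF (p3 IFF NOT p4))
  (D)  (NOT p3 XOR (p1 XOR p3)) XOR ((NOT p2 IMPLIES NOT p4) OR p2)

D

(A): at (0,0,1,0) it gives 1, but F = 0 — eliminated.
(B): at (0,0,0,0) it gives 1, but F = 0 — eliminated.
(C): at (0,0,1,1) it gives 0, but F = 1 — eliminated.
(D) is the remaining candidate, and it agrees with F on all 16 inputs.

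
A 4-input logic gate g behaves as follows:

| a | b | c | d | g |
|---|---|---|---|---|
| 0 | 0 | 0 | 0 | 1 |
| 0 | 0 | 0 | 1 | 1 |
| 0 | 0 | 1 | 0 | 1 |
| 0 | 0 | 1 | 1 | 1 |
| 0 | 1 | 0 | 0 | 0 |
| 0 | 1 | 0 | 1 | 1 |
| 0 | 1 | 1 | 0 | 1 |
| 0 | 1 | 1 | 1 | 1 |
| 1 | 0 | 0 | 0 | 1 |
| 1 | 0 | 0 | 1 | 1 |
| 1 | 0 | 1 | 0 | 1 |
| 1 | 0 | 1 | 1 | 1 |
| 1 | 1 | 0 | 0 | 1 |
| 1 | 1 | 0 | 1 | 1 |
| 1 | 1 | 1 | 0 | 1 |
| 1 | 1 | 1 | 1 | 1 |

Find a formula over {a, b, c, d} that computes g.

g(a, b, c, d) = ¬(((¬a ∧ b) ∧ ¬c) ∧ ¬d)

Only row (0,1,0,0) gives 0. So g is 1 everywhere except there — the complement of the minterm ¬a·b·¬c·¬d.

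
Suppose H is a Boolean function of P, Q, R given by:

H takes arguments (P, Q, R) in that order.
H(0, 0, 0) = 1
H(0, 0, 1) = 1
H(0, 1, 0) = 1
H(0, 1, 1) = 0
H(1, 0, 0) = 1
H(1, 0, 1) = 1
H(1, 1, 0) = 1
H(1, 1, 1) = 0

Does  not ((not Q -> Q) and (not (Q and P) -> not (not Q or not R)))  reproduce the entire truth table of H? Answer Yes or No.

Check the formula against H row by row:
  P=0, Q=0, R=0: formula gives 1, H = 1 ✓
  P=0, Q=0, R=1: formula gives 1, H = 1 ✓
  P=0, Q=1, R=0: formula gives 1, H = 1 ✓
  P=0, Q=1, R=1: formula gives 0, H = 0 ✓
  P=1, Q=0, R=0: formula gives 1, H = 1 ✓
  …
  P=1, Q=1, R=0: formula gives 0, but H = 1 ✗
Since they disagree at (1,1,0), the expression is not a correct formula for H.

No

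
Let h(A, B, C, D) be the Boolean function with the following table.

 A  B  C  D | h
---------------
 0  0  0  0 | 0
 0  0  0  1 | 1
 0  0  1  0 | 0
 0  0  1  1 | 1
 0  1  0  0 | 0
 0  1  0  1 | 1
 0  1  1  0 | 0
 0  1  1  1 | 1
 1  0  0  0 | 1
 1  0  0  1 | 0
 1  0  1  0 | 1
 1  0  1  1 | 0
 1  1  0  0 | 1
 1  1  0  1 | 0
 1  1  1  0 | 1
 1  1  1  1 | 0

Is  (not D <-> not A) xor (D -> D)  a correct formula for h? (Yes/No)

Test each input against both h and the formula:
  A=0, B=0, C=0, D=0: formula gives 0, h = 0 ✓
  A=0, B=0, C=0, D=1: formula gives 1, h = 1 ✓
  A=0, B=0, C=1, D=0: formula gives 0, h = 0 ✓
  A=0, B=0, C=1, D=1: formula gives 1, h = 1 ✓
  … (the remaining 12 rows also agree.)
No disagreement on any input; they are logically equivalent.

Yes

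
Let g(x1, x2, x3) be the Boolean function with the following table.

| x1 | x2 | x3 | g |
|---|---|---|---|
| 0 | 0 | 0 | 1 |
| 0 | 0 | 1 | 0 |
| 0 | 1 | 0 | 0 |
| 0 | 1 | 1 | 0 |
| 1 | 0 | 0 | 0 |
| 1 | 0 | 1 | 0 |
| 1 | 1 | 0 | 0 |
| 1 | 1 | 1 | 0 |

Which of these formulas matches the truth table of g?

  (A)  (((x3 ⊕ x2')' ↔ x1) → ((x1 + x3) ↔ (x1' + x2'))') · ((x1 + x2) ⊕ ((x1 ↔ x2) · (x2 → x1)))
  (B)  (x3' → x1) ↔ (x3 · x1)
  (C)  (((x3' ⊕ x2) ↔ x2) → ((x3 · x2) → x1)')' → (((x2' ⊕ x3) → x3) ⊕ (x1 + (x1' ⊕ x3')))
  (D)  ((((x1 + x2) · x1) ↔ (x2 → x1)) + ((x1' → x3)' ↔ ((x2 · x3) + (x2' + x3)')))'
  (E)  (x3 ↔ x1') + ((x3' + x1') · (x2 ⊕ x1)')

(A) disagrees with g on (0,0,1) (formula → 1, table → 0); rule it out.
(B) disagrees with g on (0,1,0) (formula → 1, table → 0); rule it out.
(C) disagrees with g on (0,1,0) (formula → 1, table → 0); rule it out.
(E) disagrees with g on (0,0,1) (formula → 1, table → 0); rule it out.
Only (D) survives; checking it on all 8 rows confirms it matches g.

D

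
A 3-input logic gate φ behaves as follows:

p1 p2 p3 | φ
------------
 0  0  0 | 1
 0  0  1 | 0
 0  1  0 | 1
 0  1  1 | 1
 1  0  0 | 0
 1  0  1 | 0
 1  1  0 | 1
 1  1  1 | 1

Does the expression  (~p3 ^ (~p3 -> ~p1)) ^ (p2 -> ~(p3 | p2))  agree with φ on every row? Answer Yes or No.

Check the formula against φ row by row:
  p1=0, p2=0, p3=0: formula gives 1, φ = 1 ✓
  p1=0, p2=0, p3=1: formula gives 0, φ = 0 ✓
  p1=0, p2=1, p3=0: formula gives 0, but φ = 1 ✗
Row (0,1,0) is a counterexample, so the formula is not equivalent to φ.

No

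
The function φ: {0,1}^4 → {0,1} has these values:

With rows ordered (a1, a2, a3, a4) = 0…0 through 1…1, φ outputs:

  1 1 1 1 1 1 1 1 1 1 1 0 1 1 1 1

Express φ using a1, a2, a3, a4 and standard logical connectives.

φ(a1, a2, a3, a4) = NOT (((a1 AND NOT a2) AND a3) AND a4)

Only row (1,0,1,1) gives 0. So φ is 1 everywhere except there — the complement of the minterm a1·¬a2·a3·a4.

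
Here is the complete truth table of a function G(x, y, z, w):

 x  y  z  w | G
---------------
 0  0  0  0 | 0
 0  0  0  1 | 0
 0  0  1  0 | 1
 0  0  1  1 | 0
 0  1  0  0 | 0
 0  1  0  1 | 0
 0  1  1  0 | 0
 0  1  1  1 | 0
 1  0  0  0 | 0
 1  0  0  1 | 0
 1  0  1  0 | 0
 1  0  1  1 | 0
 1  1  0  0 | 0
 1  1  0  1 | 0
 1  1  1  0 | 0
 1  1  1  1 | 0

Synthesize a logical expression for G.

G(x, y, z, w) = ((NOT x AND NOT y) AND z) AND NOT w

Only row (0,0,1,0) gives 1. That row's minterm ¬x·¬y·z·¬w is G directly.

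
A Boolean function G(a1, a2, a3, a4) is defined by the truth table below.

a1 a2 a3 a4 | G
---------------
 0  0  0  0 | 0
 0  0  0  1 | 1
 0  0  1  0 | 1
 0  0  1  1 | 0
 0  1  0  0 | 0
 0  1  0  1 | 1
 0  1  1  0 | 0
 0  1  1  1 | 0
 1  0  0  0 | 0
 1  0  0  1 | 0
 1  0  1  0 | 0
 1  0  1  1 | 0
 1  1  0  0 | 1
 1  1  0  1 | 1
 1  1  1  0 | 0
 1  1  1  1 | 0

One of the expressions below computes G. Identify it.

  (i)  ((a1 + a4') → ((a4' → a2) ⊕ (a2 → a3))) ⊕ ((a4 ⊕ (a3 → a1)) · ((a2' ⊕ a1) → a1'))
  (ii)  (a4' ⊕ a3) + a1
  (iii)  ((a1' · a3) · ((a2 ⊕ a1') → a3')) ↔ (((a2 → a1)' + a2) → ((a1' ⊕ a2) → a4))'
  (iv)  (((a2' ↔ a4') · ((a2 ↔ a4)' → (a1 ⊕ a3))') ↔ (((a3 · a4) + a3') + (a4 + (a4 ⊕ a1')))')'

(ii) fails at (0,0,0,0): the formula yields 1, G is 0.
(iii) fails at (0,0,0,0): the formula yields 1, G is 0.
(iv) fails at (0,0,0,1): the formula yields 0, G is 1.
That leaves (i). Evaluating it on every row reproduces the table of G exactly.

i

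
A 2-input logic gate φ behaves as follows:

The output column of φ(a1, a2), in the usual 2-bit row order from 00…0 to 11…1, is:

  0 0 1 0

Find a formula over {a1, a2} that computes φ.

1 only at (1,0): a1 AND NOT a2.

φ(a1, a2) = a1 AND NOT a2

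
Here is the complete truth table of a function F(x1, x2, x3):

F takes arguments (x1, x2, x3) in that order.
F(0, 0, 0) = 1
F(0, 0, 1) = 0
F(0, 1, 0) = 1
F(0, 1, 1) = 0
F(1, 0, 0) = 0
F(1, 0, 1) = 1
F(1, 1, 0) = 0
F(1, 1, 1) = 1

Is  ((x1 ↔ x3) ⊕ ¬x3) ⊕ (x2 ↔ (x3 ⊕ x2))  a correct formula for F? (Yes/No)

Check the formula against F row by row:
  x1=0, x2=0, x3=0: formula gives 1, F = 1 ✓
  x1=0, x2=0, x3=1: formula gives 0, F = 0 ✓
  x1=0, x2=1, x3=0: formula gives 1, F = 1 ✓
  x1=0, x2=1, x3=1: formula gives 0, F = 0 ✓
  x1=1, x2=0, x3=0: formula gives 0, F = 0 ✓
  …and likewise for the remaining 3 rows.
Every row agrees, so the formula is equivalent.

Yes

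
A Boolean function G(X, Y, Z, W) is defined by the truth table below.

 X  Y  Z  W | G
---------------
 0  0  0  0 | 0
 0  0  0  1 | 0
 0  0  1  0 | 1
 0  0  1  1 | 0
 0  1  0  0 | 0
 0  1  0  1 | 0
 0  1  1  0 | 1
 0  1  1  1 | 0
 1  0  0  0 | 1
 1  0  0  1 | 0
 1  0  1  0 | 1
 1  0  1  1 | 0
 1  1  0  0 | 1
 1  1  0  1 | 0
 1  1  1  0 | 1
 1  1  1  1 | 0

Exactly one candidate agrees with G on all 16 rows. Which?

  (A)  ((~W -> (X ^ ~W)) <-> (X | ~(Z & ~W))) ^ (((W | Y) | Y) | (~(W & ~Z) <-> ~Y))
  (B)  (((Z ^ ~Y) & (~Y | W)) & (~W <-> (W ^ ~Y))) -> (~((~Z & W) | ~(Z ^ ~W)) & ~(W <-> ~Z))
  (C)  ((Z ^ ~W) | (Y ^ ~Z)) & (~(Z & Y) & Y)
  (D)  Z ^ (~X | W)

(B) disagrees with G on (0,0,0,0) (formula → 1, table → 0); rule it out.
(C) disagrees with G on (0,0,1,0) (formula → 0, table → 1); rule it out.
(D) disagrees with G on (0,0,0,0) (formula → 1, table → 0); rule it out.
(A) is the remaining candidate, and it agrees with G on all 16 inputs.

A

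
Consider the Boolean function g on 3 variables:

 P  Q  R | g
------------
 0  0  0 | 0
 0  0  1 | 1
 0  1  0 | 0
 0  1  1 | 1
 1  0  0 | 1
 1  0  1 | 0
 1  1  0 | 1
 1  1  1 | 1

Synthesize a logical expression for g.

The 0-rows are (0,0,0), (0,1,0), (1,0,1). Take each as a conjunction (¬P·¬Q·¬R, ¬P·Q·¬R, P·¬Q·R), form their disjunction, and complement — that gives a formula that is 1 everywhere g is.

g(P, Q, R) = NOT ((((NOT P AND NOT Q) AND NOT R) OR ((NOT P AND Q) AND NOT R)) OR ((P AND NOT Q) AND R))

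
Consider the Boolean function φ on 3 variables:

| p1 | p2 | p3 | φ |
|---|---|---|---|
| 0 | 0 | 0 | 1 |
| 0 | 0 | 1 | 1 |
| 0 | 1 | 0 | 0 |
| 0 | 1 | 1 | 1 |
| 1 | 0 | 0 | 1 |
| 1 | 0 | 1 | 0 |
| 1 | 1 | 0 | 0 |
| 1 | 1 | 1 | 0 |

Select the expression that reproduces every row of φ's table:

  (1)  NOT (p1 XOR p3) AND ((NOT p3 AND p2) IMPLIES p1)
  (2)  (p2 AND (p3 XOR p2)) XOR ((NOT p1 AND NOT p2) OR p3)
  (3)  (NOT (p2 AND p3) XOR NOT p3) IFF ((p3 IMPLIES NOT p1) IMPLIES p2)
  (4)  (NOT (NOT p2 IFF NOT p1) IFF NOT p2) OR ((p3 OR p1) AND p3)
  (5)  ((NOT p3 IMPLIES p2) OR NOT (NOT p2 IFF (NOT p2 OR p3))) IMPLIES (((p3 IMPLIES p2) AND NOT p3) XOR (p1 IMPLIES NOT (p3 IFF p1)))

(1) disagrees with φ on (0,0,1) (formula → 0, table → 1); rule it out.
(2) disagrees with φ on (0,1,0) (formula → 1, table → 0); rule it out.
(3) disagrees with φ on (0,0,1) (formula → 0, table → 1); rule it out.
(4) disagrees with φ on (0,0,0) (formula → 0, table → 1); rule it out.
That leaves (5). Evaluating it on every row reproduces the table of φ exactly.

5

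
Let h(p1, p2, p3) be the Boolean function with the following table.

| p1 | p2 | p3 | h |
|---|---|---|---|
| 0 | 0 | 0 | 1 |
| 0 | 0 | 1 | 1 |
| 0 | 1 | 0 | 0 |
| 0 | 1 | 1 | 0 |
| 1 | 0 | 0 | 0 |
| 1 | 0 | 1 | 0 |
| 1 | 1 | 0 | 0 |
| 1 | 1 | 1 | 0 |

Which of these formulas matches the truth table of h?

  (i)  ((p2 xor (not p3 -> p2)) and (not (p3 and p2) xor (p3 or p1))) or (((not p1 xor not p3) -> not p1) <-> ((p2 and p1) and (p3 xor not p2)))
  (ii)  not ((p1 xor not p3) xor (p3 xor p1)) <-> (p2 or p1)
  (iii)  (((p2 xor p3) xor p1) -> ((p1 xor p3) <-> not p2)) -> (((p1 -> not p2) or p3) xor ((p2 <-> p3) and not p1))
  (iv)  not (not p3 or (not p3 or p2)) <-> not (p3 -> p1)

ii

(i): at (0,0,0) it gives 0, but h = 1 — eliminated.
(iii): at (0,0,0) it gives 0, but h = 1 — eliminated.
(iv): at (0,1,0) it gives 1, but h = 0 — eliminated.
(ii) is the remaining candidate, and it agrees with h on all 8 inputs.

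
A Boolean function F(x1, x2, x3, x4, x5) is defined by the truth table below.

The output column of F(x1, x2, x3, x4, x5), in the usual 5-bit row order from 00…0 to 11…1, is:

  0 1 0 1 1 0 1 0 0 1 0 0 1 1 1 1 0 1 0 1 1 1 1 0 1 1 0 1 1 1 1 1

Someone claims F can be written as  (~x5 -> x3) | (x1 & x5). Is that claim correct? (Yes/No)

Check the formula against F row by row:
  x1=0, x2=0, x3=0, x4=0, x5=0: formula gives 0, F = 0 ✓
  x1=0, x2=0, x3=0, x4=0, x5=1: formula gives 1, F = 1 ✓
  x1=0, x2=0, x3=0, x4=1, x5=0: formula gives 0, F = 0 ✓
  x1=0, x2=0, x3=0, x4=1, x5=1: formula gives 1, F = 1 ✓
  …
  x1=0, x2=0, x3=1, x4=0, x5=1: formula gives 1, but F = 0 ✗
Since they disagree at (0,0,1,0,1), the expression is not a correct formula for F.

No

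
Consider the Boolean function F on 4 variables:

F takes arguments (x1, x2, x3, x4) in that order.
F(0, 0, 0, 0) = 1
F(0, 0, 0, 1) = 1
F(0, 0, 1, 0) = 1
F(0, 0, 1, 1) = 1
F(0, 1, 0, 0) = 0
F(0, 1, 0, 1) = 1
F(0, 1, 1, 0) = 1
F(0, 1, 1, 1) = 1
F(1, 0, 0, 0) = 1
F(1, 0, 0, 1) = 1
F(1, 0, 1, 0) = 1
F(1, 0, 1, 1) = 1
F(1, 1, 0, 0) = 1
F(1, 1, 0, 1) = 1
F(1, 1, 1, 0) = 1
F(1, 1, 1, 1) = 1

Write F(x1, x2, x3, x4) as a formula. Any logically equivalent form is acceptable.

F(x1, x2, x3, x4) = not (((not x1 and x2) and not x3) and not x4)

F is 0 on exactly one input, (0,1,0,0), whose minterm is ¬x1·x2·¬x3·¬x4. So F is the negation of that single conjunction.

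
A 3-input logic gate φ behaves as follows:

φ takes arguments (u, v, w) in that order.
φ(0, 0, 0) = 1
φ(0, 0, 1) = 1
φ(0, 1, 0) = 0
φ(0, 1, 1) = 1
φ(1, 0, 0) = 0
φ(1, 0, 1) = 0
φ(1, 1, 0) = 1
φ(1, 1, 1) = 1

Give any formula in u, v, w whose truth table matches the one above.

φ(u, v, w) = ~((((~u & v) & ~w) | ((u & ~v) & ~w)) | ((u & ~v) & w))

φ is 0 on only 3 rows — (0,1,0), (1,0,0), (1,0,1). Writing each as a minterm (¬u·v·¬w, u·¬v·¬w, u·¬v·w) and OR-ing them characterizes exactly where φ=0, so φ is the negation of that disjunction.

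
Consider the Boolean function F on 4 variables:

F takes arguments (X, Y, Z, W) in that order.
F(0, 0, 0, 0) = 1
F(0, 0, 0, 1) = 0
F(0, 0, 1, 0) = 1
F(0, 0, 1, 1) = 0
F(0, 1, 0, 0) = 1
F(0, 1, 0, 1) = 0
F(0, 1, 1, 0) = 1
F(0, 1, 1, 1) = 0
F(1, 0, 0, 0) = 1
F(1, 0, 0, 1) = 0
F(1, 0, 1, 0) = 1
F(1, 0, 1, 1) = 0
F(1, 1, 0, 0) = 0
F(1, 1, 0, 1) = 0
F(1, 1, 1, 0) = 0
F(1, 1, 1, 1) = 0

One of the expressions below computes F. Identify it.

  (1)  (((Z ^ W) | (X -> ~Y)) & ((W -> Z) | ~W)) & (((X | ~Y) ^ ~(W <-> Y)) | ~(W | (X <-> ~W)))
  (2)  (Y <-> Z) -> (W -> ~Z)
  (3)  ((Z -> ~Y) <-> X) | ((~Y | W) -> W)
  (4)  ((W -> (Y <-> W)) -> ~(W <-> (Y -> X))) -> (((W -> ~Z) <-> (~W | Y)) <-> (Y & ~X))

(2) fails at (0,0,0,1): the formula yields 1, F is 0.
(3) fails at (0,0,0,0): the formula yields 0, F is 1.
(4) fails at (0,0,0,0): the formula yields 0, F is 1.
(1) is the remaining candidate, and it agrees with F on all 16 inputs.

1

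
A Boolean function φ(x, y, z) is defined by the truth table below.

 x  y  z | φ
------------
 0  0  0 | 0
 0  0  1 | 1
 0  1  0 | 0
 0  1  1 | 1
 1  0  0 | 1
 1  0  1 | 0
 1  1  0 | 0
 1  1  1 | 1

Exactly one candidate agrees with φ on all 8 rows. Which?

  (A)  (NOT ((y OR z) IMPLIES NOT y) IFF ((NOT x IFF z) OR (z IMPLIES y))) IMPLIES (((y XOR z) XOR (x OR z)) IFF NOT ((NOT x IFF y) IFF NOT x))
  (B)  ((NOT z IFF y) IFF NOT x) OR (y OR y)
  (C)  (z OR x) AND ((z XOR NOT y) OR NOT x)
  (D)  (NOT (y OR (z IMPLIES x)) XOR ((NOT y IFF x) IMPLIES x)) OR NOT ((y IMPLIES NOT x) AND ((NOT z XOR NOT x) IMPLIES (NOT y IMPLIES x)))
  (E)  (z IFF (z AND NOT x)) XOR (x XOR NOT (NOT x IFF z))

(A) disagrees with φ on (0,0,0) (formula → 1, table → 0); rule it out.
(B) disagrees with φ on (0,1,0) (formula → 1, table → 0); rule it out.
(D) disagrees with φ on (0,0,0) (formula → 1, table → 0); rule it out.
(E) disagrees with φ on (1,0,0) (formula → 0, table → 1); rule it out.
(C) is the remaining candidate, and it agrees with φ on all 8 inputs.

C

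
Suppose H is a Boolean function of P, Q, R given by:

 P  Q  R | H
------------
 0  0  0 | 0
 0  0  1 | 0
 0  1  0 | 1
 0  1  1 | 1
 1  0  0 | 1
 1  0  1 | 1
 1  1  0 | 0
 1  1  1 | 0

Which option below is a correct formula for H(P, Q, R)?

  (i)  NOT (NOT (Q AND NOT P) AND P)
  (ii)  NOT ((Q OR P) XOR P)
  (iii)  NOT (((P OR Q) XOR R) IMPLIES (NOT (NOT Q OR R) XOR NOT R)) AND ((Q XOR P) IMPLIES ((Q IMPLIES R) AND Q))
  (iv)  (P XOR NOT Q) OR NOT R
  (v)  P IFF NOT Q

v

(i) fails at (0,0,0): the formula yields 1, H is 0.
(ii) fails at (0,0,0): the formula yields 1, H is 0.
(iii) fails at (0,0,1): the formula yields 1, H is 0.
(iv) fails at (0,0,0): the formula yields 1, H is 0.
Only (v) survives; checking it on all 8 rows confirms it matches H.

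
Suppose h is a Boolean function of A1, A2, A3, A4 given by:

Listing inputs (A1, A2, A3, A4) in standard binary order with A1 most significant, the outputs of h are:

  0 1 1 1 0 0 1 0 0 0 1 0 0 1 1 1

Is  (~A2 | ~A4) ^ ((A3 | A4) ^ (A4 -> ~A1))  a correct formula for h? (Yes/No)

Evaluate (~A2 | ~A4) ^ ((A3 | A4) ^ (A4 -> ~A1)) on each row and compare to h:
  A1=0, A2=0, A3=0, A4=0: formula gives 0, h = 0 ✓
  A1=0, A2=0, A3=0, A4=1: formula gives 1, h = 1 ✓
  A1=0, A2=0, A3=1, A4=0: formula gives 1, h = 1 ✓
  A1=0, A2=0, A3=1, A4=1: formula gives 1, h = 1 ✓
  …and likewise for the remaining 12 rows.
No disagreement on any input; they are logically equivalent.

Yes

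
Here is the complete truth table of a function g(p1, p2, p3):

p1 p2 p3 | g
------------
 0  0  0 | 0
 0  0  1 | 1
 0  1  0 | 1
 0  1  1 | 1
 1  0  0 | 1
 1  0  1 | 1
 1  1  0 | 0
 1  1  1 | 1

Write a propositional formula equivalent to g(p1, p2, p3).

The 0-rows are (0,0,0), (1,1,0). Take each as a conjunction (¬p1·¬p2·¬p3, p1·p2·¬p3), form their disjunction, and complement — that gives a formula that is 1 everywhere g is.

g(p1, p2, p3) = NOT (((NOT p1 AND NOT p2) AND NOT p3) OR ((p1 AND p2) AND NOT p3))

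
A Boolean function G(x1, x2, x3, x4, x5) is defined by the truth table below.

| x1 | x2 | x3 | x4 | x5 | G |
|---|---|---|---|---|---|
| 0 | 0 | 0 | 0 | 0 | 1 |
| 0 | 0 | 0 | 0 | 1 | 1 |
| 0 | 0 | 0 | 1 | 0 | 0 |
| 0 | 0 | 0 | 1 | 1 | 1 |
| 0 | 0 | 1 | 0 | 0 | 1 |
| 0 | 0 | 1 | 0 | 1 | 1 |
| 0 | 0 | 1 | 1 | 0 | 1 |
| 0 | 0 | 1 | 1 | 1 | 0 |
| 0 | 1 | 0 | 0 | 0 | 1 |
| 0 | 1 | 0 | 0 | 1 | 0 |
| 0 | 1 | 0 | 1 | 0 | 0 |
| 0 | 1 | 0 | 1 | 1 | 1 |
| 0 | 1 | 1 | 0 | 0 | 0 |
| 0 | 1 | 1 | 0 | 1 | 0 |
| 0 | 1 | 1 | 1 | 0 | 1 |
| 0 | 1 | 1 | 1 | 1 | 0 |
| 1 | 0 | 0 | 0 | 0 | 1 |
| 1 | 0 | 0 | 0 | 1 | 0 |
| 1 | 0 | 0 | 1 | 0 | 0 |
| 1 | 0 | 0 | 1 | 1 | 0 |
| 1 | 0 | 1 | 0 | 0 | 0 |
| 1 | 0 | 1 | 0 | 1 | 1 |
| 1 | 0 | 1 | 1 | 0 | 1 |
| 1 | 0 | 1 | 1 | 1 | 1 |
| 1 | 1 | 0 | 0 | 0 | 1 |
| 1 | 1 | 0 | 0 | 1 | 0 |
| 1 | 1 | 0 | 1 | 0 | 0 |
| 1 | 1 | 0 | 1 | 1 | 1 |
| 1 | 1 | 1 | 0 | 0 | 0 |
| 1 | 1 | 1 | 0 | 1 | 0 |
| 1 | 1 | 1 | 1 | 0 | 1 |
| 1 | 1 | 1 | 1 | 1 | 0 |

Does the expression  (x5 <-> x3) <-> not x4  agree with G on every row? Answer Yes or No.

No

Evaluate (x5 <-> x3) <-> not x4 on each row and compare to G:
  x1=0, x2=0, x3=0, x4=0, x5=0: formula gives 1, G = 1 ✓
  x1=0, x2=0, x3=0, x4=0, x5=1: formula gives 0, but G = 1 ✗
Row (0,0,0,0,1) is a counterexample, so the formula is not equivalent to G.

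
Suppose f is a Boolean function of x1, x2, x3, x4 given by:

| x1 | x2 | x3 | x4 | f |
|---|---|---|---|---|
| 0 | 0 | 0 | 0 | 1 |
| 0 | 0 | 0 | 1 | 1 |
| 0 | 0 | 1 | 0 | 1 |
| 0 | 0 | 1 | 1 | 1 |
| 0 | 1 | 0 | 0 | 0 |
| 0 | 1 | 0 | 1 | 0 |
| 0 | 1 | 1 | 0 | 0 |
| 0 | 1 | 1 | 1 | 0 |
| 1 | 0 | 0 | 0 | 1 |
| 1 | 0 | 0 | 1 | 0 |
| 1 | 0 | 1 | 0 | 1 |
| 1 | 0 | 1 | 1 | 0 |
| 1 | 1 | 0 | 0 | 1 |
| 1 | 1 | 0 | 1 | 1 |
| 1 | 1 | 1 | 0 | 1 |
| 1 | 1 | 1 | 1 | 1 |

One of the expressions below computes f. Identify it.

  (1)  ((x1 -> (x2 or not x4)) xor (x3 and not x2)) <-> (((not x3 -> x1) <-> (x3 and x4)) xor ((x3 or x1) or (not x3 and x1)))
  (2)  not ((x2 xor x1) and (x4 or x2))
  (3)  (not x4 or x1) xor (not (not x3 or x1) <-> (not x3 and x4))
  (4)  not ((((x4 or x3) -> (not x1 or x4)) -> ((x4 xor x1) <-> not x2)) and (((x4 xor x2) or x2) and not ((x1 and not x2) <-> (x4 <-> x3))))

2

(1) disagrees with f on (0,0,1,0) (formula → 0, table → 1); rule it out.
(3) disagrees with f on (0,0,0,0) (formula → 0, table → 1); rule it out.
(4) disagrees with f on (0,0,1,1) (formula → 0, table → 1); rule it out.
That leaves (2). Evaluating it on every row reproduces the table of f exactly.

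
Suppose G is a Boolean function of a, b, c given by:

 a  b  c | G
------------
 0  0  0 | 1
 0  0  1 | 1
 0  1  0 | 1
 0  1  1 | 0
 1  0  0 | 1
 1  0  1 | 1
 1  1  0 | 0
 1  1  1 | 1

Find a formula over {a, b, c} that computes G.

G(a, b, c) = ¬(((¬a ∧ b) ∧ c) ∨ ((a ∧ b) ∧ ¬c))

There are just 2 zero rows: (0,1,1), (1,1,0). Their minterms are ¬a·b·c, a·b·¬c; the OR of those covers precisely the 0-outputs, and negating it yields G.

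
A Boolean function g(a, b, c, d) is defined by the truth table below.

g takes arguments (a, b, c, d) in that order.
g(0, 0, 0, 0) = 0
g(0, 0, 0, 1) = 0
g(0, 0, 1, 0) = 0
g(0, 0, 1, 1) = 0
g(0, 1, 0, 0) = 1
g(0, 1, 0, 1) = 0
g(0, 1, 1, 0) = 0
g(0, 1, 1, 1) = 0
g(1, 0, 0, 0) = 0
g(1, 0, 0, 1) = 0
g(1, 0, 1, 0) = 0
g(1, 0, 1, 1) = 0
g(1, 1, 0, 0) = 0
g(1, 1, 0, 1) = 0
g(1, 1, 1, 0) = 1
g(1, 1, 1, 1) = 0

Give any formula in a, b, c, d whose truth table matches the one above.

g(a, b, c, d) = (((~a & b) & ~c) & ~d) | (((a & b) & c) & ~d)

The 1-rows are (0,1,0,0), (1,1,1,0). Each contributes one minterm — ¬a·b·¬c·¬d; a·b·c·¬d — and their disjunction is a sum-of-products form of g.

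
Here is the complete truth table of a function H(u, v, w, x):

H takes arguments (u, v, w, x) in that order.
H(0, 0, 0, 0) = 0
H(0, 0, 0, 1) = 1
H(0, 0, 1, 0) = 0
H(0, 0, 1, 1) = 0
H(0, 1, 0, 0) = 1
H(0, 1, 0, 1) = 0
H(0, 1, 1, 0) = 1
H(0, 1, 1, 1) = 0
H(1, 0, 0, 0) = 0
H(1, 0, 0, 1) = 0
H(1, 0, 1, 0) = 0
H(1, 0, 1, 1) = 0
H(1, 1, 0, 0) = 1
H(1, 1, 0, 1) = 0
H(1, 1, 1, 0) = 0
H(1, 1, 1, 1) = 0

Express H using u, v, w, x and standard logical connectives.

H(u, v, w, x) = (((((~u & ~v) & ~w) & x) | (((~u & v) & ~w) & ~x)) | (((~u & v) & w) & ~x)) | (((u & v) & ~w) & ~x)

H=1 on 4 inputs: (0,0,0,1), (0,1,0,0), (0,1,1,0), (1,1,0,0). Reading each as a conjunction of literals (¬u·¬v·¬w·x, ¬u·v·¬w·¬x, ¬u·v·w·¬x, u·v·¬w·¬x) and taking the OR gives the canonical DNF.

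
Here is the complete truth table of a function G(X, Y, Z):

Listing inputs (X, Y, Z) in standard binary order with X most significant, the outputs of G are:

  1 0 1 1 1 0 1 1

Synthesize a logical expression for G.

G(X, Y, Z) = (((X' · Y') · Z) + ((X · Y') · Z))'

G is 0 on only 2 rows — (0,0,1), (1,0,1). Writing each as a minterm (¬X·¬Y·Z, X·¬Y·Z) and OR-ing them characterizes exactly where G=0, so G is the negation of that disjunction.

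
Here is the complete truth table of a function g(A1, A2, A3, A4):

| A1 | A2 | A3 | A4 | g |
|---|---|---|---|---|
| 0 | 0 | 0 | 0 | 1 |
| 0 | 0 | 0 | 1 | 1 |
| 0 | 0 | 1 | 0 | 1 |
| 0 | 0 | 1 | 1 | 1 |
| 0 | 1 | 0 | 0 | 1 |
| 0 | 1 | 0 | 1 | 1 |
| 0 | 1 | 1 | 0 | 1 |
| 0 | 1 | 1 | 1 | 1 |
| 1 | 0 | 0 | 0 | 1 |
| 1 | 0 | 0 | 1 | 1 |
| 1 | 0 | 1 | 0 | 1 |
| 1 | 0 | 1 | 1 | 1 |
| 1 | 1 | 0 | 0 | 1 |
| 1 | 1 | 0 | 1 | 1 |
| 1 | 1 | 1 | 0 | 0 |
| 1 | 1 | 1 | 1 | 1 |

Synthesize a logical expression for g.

g(A1, A2, A3, A4) = ~(((A1 & A2) & A3) & ~A4)

Only row (1,1,1,0) gives 0. So g is 1 everywhere except there — the complement of the minterm A1·A2·A3·¬A4.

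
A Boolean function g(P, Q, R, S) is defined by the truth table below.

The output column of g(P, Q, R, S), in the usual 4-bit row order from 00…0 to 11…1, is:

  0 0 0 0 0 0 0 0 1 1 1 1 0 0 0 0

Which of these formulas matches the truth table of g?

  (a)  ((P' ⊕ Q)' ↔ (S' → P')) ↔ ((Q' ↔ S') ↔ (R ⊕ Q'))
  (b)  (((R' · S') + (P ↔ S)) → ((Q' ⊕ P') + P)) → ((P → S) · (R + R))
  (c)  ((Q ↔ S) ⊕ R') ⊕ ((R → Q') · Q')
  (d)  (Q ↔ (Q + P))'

d

(a) disagrees with g on (0,0,0,1) (formula → 1, table → 0); rule it out.
(b) disagrees with g on (0,0,0,0) (formula → 1, table → 0); rule it out.
(c) disagrees with g on (0,0,0,0) (formula → 1, table → 0); rule it out.
Only (d) survives; checking it on all 16 rows confirms it matches g.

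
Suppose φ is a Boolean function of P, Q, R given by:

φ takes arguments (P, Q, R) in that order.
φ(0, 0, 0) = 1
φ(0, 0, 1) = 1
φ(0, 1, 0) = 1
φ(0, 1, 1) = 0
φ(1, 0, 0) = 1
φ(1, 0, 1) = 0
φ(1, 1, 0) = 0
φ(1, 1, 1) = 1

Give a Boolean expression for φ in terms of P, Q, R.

φ(P, Q, R) = ¬((((¬P ∧ Q) ∧ R) ∨ ((P ∧ ¬Q) ∧ R)) ∨ ((P ∧ Q) ∧ ¬R))

φ is 0 on only 3 rows — (0,1,1), (1,0,1), (1,1,0). Writing each as a minterm (¬P·Q·R, P·¬Q·R, P·Q·¬R) and OR-ing them characterizes exactly where φ=0, so φ is the negation of that disjunction.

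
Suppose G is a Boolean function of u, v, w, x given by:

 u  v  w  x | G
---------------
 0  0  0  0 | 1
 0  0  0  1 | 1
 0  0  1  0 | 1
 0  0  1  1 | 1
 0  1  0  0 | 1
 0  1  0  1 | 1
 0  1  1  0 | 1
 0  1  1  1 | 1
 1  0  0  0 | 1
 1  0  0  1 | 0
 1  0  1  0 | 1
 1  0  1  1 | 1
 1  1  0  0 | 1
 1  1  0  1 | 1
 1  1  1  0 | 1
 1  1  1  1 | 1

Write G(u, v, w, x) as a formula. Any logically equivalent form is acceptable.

G(u, v, w, x) = NOT (((u AND NOT v) AND NOT w) AND x)

Only row (1,0,0,1) gives 0. So G is 1 everywhere except there — the complement of the minterm u·¬v·¬w·x.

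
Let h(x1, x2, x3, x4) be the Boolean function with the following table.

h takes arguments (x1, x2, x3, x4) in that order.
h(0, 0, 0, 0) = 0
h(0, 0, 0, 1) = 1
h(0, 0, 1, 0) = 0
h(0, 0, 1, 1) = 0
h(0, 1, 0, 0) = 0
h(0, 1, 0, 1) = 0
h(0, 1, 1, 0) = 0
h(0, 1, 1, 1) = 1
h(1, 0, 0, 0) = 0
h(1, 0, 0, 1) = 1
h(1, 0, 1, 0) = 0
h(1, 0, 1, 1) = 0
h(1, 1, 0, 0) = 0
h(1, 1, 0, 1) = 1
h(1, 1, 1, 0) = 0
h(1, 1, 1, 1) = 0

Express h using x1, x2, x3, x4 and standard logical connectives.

h(x1, x2, x3, x4) = (((((NOT x1 AND NOT x2) AND NOT x3) AND x4) OR (((NOT x1 AND x2) AND x3) AND x4)) OR (((x1 AND NOT x2) AND NOT x3) AND x4)) OR (((x1 AND x2) AND NOT x3) AND x4)

Collect the rows where h=1 — (0,0,0,1), (0,1,1,1), (1,0,0,1), (1,1,0,1) — and write one minterm per row: ¬x1·¬x2·¬x3·x4, ¬x1·x2·x3·x4, x1·¬x2·¬x3·x4, x1·x2·¬x3·x4. Their union (logical OR) reproduces the table exactly.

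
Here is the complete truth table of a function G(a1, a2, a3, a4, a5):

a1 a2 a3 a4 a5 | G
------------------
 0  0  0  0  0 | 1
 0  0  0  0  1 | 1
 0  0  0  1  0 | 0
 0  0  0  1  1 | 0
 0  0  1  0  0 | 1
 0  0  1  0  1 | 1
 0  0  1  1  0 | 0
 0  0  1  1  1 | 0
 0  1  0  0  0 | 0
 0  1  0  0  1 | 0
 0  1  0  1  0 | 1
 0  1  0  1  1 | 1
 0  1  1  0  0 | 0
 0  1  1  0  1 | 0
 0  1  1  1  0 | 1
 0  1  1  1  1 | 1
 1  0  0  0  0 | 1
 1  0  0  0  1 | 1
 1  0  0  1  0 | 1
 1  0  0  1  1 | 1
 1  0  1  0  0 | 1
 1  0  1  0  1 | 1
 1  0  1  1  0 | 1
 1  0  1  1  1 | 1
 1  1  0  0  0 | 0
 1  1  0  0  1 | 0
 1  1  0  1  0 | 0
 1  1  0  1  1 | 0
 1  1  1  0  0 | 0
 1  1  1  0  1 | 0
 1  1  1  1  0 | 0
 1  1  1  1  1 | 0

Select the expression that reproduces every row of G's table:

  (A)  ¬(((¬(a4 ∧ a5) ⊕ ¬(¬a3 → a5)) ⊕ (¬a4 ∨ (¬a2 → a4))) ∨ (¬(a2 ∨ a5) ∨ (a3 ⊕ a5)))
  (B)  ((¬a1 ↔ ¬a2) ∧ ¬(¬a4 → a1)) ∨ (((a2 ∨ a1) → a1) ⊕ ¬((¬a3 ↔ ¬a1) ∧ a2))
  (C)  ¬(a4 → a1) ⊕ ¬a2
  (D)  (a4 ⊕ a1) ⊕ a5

C

(A) disagrees with G on (0,0,0,0,0) (formula → 0, table → 1); rule it out.
(B) disagrees with G on (0,1,0,1,0) (formula → 0, table → 1); rule it out.
(D) disagrees with G on (0,0,0,0,0) (formula → 0, table → 1); rule it out.
That leaves (C). Evaluating it on every row reproduces the table of G exactly.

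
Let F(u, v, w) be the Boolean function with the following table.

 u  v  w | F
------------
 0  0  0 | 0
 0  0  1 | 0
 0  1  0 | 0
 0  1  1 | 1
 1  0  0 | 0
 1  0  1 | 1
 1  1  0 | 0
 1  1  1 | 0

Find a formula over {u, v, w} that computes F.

F(u, v, w) = ((u' · v) · w) + ((u · v') · w)

Collect the rows where F=1 — (0,1,1), (1,0,1) — and write one minterm per row: ¬u·v·w, u·¬v·w. Their union (logical OR) reproduces the table exactly.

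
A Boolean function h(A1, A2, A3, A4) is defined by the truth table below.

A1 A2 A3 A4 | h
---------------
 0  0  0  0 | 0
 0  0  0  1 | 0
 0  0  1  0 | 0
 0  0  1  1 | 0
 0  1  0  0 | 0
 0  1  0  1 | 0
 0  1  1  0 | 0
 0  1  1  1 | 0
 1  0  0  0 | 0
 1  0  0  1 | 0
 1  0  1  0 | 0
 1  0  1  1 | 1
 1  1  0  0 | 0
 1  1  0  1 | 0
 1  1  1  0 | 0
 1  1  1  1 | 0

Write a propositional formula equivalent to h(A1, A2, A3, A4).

Only row (1,0,1,1) gives 1. That row's minterm A1·¬A2·A3·A4 is h directly.

h(A1, A2, A3, A4) = ((A1 ∧ ¬A2) ∧ A3) ∧ A4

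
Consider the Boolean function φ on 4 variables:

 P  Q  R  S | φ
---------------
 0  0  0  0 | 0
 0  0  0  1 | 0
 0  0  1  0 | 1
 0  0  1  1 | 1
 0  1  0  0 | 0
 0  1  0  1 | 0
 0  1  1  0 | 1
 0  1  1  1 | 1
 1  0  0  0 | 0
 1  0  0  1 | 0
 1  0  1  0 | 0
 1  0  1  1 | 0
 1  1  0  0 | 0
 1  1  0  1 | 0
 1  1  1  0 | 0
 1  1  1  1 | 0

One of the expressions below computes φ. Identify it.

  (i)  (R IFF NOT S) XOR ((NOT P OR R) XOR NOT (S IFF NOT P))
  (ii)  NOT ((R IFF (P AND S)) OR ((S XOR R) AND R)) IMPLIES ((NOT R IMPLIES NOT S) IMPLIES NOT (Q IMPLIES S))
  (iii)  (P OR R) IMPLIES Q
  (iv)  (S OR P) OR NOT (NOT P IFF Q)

i

(ii) fails at (0,0,0,0): the formula yields 1, φ is 0.
(iii) fails at (0,0,0,0): the formula yields 1, φ is 0.
(iv) fails at (0,0,0,0): the formula yields 1, φ is 0.
Only (i) survives; checking it on all 16 rows confirms it matches φ.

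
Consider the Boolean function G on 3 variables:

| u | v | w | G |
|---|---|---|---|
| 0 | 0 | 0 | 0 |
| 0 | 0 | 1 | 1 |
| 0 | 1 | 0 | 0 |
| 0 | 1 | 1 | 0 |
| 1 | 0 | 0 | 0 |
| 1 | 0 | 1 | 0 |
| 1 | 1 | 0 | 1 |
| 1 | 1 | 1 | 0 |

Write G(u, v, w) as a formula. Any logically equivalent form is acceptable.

The 1-rows are (0,0,1), (1,1,0). Each contributes one minterm — ¬u·¬v·w; u·v·¬w — and their disjunction is a sum-of-products form of G.

G(u, v, w) = ((NOT u AND NOT v) AND w) OR ((u AND v) AND NOT w)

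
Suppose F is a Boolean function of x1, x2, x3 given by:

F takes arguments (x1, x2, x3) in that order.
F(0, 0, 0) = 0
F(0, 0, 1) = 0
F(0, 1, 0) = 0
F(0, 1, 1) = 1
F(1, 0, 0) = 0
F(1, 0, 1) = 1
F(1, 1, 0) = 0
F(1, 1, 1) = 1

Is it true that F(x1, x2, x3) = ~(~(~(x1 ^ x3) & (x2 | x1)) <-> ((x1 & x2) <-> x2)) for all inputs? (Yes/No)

Evaluate ~(~(~(x1 ^ x3) & (x2 | x1)) <-> ((x1 & x2) <-> x2)) on each row and compare to F:
  x1=0, x2=0, x3=0: formula gives 0, F = 0 ✓
  x1=0, x2=0, x3=1: formula gives 0, F = 0 ✓
  x1=0, x2=1, x3=0: formula gives 0, F = 0 ✓
  x1=0, x2=1, x3=1: formula gives 1, F = 1 ✓
  x1=1, x2=0, x3=0: formula gives 0, F = 0 ✓
  … (the remaining 3 rows also agree.)
Every row agrees, so the formula is equivalent.

Yes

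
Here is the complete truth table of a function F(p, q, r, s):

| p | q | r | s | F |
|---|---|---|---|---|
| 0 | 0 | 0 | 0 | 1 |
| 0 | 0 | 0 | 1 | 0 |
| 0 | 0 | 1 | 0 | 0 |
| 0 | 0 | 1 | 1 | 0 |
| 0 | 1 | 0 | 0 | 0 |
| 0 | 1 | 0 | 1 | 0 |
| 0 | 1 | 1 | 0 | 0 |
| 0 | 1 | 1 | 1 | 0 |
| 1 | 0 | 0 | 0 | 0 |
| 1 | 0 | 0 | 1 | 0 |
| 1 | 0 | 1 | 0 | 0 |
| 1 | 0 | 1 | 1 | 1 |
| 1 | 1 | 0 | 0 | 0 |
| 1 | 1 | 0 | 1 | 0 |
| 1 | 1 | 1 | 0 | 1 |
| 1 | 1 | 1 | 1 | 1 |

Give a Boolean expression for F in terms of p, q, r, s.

F=1 on 4 inputs: (0,0,0,0), (1,0,1,1), (1,1,1,0), (1,1,1,1). Reading each as a conjunction of literals (¬p·¬q·¬r·¬s, p·¬q·r·s, p·q·r·¬s, p·q·r·s) and taking the OR gives the canonical DNF.

F(p, q, r, s) = (((((p' · q') · r') · s') + (((p · q') · r) · s)) + (((p · q) · r) · s')) + (((p · q) · r) · s)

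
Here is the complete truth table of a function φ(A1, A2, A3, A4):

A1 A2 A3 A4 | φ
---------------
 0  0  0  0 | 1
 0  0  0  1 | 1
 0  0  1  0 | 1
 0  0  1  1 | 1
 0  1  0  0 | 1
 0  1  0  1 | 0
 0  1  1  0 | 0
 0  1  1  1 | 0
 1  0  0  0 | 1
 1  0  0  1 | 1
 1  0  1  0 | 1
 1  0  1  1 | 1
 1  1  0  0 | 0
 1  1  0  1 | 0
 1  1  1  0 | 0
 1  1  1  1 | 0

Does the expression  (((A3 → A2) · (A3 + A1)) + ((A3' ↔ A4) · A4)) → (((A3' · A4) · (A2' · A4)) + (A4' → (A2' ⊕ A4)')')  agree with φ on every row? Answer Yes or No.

Evaluate (((A3 → A2) · (A3 + A1)) + ((A3' ↔ A4) · A4)) → (((A3' · A4) · (A2' · A4)) + (A4' → (A2' ⊕ A4)')') on each row and compare to φ:
  A1=0, A2=0, A3=0, A4=0: formula gives 1, φ = 1 ✓
  A1=0, A2=0, A3=0, A4=1: formula gives 1, φ = 1 ✓
  A1=0, A2=0, A3=1, A4=0: formula gives 1, φ = 1 ✓
  A1=0, A2=0, A3=1, A4=1: formula gives 1, φ = 1 ✓
  …and likewise for the remaining 12 rows.
No disagreement on any input; they are logically equivalent.

Yes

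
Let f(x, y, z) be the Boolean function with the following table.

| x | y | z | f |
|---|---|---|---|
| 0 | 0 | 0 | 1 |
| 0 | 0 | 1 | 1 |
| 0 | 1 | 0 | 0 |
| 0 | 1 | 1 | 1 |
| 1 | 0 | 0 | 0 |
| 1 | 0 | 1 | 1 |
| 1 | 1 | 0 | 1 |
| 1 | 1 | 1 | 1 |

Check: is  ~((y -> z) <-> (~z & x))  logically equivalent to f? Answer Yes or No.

Yes

Check the formula against f row by row:
  x=0, y=0, z=0: formula gives 1, f = 1 ✓
  x=0, y=0, z=1: formula gives 1, f = 1 ✓
  x=0, y=1, z=0: formula gives 0, f = 0 ✓
  x=0, y=1, z=1: formula gives 1, f = 1 ✓
  x=1, y=0, z=0: formula gives 0, f = 0 ✓
  …and likewise for the remaining 3 rows.
Every row agrees, so the formula is equivalent.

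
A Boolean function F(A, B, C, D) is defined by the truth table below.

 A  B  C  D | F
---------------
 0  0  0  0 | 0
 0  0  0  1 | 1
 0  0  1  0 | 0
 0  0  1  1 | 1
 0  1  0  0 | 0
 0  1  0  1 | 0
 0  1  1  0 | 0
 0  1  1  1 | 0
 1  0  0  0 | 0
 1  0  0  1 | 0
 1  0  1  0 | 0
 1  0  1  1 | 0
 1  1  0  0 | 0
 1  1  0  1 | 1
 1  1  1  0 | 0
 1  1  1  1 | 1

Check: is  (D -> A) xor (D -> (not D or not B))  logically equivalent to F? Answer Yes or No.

Evaluate (D -> A) xor (D -> (not D or not B)) on each row and compare to F:
  A=0, B=0, C=0, D=0: formula gives 0, F = 0 ✓
  A=0, B=0, C=0, D=1: formula gives 1, F = 1 ✓
  A=0, B=0, C=1, D=0: formula gives 0, F = 0 ✓
  A=0, B=0, C=1, D=1: formula gives 1, F = 1 ✓
  …and likewise for the remaining 12 rows.
All 16 rows match — the expression computes F exactly.

Yes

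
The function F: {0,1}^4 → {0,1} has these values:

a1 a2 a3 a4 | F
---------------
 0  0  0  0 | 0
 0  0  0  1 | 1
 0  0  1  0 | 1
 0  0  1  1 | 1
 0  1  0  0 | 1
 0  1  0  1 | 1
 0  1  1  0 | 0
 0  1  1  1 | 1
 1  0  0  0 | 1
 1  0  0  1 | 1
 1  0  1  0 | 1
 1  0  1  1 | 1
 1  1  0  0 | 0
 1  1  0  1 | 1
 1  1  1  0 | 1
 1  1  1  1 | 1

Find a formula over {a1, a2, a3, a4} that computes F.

F is 0 on only 3 rows — (0,0,0,0), (0,1,1,0), (1,1,0,0). Writing each as a minterm (¬a1·¬a2·¬a3·¬a4, ¬a1·a2·a3·¬a4, a1·a2·¬a3·¬a4) and OR-ing them characterizes exactly where F=0, so F is the negation of that disjunction.

F(a1, a2, a3, a4) = (((((a1' · a2') · a3') · a4') + (((a1' · a2) · a3) · a4')) + (((a1 · a2) · a3') · a4'))'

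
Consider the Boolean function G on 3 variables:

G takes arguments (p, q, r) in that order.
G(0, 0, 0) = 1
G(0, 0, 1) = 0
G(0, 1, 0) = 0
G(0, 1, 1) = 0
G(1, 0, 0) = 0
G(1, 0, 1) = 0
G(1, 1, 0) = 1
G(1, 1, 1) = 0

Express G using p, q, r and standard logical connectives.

Collect the rows where G=1 — (0,0,0), (1,1,0) — and write one minterm per row: ¬p·¬q·¬r, p·q·¬r. Their union (logical OR) reproduces the table exactly.

G(p, q, r) = ((NOT p AND NOT q) AND NOT r) OR ((p AND q) AND NOT r)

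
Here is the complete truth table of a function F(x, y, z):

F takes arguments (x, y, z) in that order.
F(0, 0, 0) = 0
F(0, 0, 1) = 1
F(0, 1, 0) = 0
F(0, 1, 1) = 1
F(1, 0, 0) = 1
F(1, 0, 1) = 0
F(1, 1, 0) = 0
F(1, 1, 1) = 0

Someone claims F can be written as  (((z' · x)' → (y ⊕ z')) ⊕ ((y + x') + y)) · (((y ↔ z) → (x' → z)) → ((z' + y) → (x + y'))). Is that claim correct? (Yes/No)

Test each input against both F and the formula:
  x=0, y=0, z=0: formula gives 0, F = 0 ✓
  x=0, y=0, z=1: formula gives 1, F = 1 ✓
  x=0, y=1, z=0: formula gives 0, F = 0 ✓
  x=0, y=1, z=1: formula gives 0, but F = 1 ✗
Since they disagree at (0,1,1), the expression is not a correct formula for F.

No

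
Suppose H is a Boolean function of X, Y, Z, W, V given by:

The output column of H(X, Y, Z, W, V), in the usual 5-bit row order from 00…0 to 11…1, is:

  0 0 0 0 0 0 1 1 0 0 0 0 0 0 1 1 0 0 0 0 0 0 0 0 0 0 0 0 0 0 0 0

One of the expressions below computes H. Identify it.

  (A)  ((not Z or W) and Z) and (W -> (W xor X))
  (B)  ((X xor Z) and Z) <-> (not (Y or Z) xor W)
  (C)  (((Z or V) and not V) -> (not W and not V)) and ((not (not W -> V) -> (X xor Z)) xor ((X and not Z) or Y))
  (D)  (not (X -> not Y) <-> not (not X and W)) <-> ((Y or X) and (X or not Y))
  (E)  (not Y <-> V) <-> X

A

(B) fails at (0,0,0,1,0): the formula yields 1, H is 0.
(C) fails at (0,0,0,0,1): the formula yields 1, H is 0.
(D) fails at (0,0,0,0,0): the formula yields 1, H is 0.
(E) fails at (0,0,0,0,0): the formula yields 1, H is 0.
(A) is the remaining candidate, and it agrees with H on all 32 inputs.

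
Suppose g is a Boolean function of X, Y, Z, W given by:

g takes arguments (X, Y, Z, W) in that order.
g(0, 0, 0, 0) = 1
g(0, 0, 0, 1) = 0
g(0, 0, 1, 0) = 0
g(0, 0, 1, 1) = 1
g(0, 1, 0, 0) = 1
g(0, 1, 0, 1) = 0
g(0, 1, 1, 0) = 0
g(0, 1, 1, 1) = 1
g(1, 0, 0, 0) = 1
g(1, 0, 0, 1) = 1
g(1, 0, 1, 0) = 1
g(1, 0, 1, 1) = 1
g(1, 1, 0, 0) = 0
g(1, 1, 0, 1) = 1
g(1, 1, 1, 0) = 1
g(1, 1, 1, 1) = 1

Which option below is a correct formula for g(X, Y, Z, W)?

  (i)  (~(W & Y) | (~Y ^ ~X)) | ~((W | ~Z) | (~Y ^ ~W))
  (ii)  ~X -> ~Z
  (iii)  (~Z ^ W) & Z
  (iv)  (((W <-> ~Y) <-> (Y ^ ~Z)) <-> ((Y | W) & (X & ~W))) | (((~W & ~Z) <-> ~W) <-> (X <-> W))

(i) fails at (0,0,0,1): the formula yields 1, g is 0.
(ii) fails at (0,0,0,1): the formula yields 1, g is 0.
(iii) fails at (0,0,0,0): the formula yields 0, g is 1.
Only (iv) survives; checking it on all 16 rows confirms it matches g.

iv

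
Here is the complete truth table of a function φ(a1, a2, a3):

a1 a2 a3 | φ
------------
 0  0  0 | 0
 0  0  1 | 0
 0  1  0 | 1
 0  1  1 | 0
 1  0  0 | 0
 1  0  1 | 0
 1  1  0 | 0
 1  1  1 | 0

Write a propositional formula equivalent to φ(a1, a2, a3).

φ is 1 on exactly one input, (0,1,0), whose minterm is ¬a1·a2·¬a3. So φ is just that conjunction.

φ(a1, a2, a3) = (~a1 & a2) & ~a3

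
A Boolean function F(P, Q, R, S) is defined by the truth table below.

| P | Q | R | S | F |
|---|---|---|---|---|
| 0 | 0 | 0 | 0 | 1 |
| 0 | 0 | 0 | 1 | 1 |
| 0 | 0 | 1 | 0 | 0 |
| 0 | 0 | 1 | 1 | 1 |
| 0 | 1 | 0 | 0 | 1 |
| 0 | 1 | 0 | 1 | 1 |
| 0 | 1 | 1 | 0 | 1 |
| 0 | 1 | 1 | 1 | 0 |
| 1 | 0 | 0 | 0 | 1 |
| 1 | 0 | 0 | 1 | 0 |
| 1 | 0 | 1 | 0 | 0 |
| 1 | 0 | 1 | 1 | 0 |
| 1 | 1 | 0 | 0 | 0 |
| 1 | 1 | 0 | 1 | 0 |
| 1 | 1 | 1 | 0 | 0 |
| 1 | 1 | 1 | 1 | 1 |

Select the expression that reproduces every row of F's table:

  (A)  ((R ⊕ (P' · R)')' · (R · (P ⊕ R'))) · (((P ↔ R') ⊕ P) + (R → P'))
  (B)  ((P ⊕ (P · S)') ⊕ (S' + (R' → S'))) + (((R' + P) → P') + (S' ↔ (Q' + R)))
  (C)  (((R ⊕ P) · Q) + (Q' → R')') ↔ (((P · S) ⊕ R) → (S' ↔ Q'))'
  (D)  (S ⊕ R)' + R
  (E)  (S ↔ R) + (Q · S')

C

(A) disagrees with F on (0,0,0,0) (formula → 0, table → 1); rule it out.
(B) disagrees with F on (0,0,1,0) (formula → 1, table → 0); rule it out.
(D) disagrees with F on (0,0,0,1) (formula → 0, table → 1); rule it out.
(E) disagrees with F on (0,0,0,1) (formula → 0, table → 1); rule it out.
Only (C) survives; checking it on all 16 rows confirms it matches F.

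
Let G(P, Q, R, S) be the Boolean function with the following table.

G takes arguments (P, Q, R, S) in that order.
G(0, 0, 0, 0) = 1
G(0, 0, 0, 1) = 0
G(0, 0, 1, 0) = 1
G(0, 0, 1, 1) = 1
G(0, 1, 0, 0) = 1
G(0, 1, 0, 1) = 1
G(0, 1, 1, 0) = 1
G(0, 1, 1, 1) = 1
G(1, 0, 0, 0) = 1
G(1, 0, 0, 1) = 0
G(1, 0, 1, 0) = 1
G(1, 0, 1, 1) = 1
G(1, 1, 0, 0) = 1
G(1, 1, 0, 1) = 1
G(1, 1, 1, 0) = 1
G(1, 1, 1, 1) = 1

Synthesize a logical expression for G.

G(P, Q, R, S) = not ((((not P and not Q) and not R) and S) or (((P and not Q) and not R) and S))

There are just 2 zero rows: (0,0,0,1), (1,0,0,1). Their minterms are ¬P·¬Q·¬R·S, P·¬Q·¬R·S; the OR of those covers precisely the 0-outputs, and negating it yields G.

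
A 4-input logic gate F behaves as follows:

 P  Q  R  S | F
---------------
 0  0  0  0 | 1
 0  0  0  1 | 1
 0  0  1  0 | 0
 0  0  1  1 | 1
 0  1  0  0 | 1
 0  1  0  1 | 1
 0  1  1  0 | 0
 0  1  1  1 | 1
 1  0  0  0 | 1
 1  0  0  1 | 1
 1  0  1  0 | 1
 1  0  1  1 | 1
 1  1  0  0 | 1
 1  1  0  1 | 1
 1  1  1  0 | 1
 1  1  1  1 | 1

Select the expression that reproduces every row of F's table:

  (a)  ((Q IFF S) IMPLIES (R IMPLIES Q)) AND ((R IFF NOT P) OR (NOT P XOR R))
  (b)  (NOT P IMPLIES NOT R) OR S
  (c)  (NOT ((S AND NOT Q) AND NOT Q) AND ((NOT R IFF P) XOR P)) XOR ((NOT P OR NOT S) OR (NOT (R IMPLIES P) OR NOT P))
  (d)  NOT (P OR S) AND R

b

(a) fails at (0,1,1,0): the formula yields 1, F is 0.
(c) fails at (0,1,1,1): the formula yields 0, F is 1.
(d) fails at (0,0,0,0): the formula yields 0, F is 1.
Only (b) survives; checking it on all 16 rows confirms it matches F.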